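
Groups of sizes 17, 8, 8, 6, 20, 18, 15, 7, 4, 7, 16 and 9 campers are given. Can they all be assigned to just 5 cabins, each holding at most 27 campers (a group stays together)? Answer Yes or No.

No

Total = 135 campers; ⌈135/27⌉ = 5.
The bound of 5 does not rule out 5, but exhaustive search shows no assignment into 5 cabins of capacity 27 campers exists — the minimum is 6.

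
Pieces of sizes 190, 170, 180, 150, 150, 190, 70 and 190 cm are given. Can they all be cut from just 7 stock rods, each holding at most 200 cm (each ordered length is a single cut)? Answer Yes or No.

Total = 1290 cm; ⌈1290/200⌉ = 7.
The bound of 7 does not rule out 7, but exhaustive search shows no assignment into 7 stock rods of capacity 200 cm exists — the minimum is 8.

No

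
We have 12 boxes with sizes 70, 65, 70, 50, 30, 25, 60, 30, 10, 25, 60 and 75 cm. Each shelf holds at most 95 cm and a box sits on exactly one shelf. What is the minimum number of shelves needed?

Total = 75 + 70 + 70 + 65 + 60 + 60 + 50 + 30 + 30 + 25 + 25 + 10 = 570 cm.
Lower bound: ⌈570/95⌉ = 6 shelves.
Also, 7 boxes each exceed 95/2 cm, and no two of those can share a shelf, so at least 7 shelves are needed.
A packing using 7 shelves:
  shelf 1: 75 + 10 = 85
  shelf 2: 70 + 25 = 95
  shelf 3: 70 + 25 = 95
  shelf 4: 65 + 30 = 95
  shelf 5: 60 + 30 = 90
  shelf 6: 60 = 60
  shelf 7: 50 = 50
This matches the lower bound, so 7 is optimal.

7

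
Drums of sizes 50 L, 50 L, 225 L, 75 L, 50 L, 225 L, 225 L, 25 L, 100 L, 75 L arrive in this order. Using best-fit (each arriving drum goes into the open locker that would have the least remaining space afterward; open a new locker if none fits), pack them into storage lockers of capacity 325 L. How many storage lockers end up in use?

4

  50 → locker 1 (new)  [load 50/325]
  50 → locker 1  [load 100/325]
  225 → locker 1  [load 325/325]
  75 → locker 2 (new)  [load 75/325]
  50 → locker 2  [load 125/325]
  225 → locker 3 (new)  [load 225/325]
  225 → locker 4 (new)  [load 225/325]
  25 → locker 3  [load 250/325]
  100 → locker 4  [load 325/325]
  75 → locker 3  [load 325/325]
4 storage lockers opened.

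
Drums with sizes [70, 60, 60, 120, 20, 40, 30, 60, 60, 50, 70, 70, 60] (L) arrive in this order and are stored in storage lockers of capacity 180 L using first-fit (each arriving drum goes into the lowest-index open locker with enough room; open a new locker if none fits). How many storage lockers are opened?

  70 → locker 1 (new)  [load 70/180]
  60 → locker 1  [load 130/180]
  60 → locker 2 (new)  [load 60/180]
  120 → locker 2  [load 180/180]
  20 → locker 1  [load 150/180]
  40 → locker 3 (new)  [load 40/180]
  30 → locker 1  [load 180/180]
  60 → locker 3  [load 100/180]
  60 → locker 3  [load 160/180]
  50 → locker 4 (new)  [load 50/180]
  70 → locker 4  [load 120/180]
  70 → locker 5 (new)  [load 70/180]
  60 → locker 4  [load 180/180]
5 storage lockers opened.

5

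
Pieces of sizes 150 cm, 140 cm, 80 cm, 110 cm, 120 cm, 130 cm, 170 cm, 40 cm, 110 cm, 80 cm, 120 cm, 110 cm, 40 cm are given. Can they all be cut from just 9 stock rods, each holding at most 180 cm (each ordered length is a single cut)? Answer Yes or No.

No

Total = 1400 cm; ⌈1400/180⌉ = 8.
9 pieces each exceed half the capacity and cannot share a stock rod, forcing at least 9 stock rods.
The bound of 9 does not rule out 9, but exhaustive search shows no assignment into 9 stock rods of capacity 180 cm exists — the minimum is 10.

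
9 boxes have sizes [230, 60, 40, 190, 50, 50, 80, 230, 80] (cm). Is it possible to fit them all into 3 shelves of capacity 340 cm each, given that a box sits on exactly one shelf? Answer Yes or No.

Total = 1010 cm; ⌈1010/340⌉ = 3.
The bound of 3 does not rule out 3, but exhaustive search shows no assignment into 3 shelves of capacity 340 cm exists — the minimum is 4.

No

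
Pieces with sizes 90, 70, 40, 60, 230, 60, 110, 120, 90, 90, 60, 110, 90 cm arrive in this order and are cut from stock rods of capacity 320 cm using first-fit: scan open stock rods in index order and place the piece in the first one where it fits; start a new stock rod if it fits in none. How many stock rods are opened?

4

  90 → stock rod 1 (new)  [load 90/320]
  70 → stock rod 1  [load 160/320]
  40 → stock rod 1  [load 200/320]
  60 → stock rod 1  [load 260/320]
  230 → stock rod 2 (new)  [load 230/320]
  60 → stock rod 1  [load 320/320]
  110 → stock rod 3 (new)  [load 110/320]
  120 → stock rod 3  [load 230/320]
  90 → stock rod 2  [load 320/320]
  90 → stock rod 3  [load 320/320]
  60 → stock rod 4 (new)  [load 60/320]
  110 → stock rod 4  [load 170/320]
  90 → stock rod 4  [load 260/320]
4 stock rods opened.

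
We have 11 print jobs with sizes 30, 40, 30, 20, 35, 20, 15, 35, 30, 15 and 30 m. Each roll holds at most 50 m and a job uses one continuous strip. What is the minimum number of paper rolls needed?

7

Total = 40 + 35 + 35 + 30 + 30 + 30 + 30 + 20 + 20 + 15 + 15 = 300 m.
Lower bound: ⌈300/50⌉ = 6 paper rolls.
Also, 7 print jobs each exceed 25 m, and no two of those can share a roll, so at least 7 paper rolls are needed.
A packing using 7 paper rolls:
  roll 1: 40 = 40
  roll 2: 35 + 15 = 50
  roll 3: 35 + 15 = 50
  roll 4: 30 + 20 = 50
  roll 5: 30 + 20 = 50
  roll 6: 30 = 30
  roll 7: 30 = 30
This matches the lower bound, so 7 is optimal.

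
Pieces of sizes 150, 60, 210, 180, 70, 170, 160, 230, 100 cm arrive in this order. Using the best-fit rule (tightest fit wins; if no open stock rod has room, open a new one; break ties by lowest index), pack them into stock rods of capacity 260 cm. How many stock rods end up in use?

6

  150 → stock rod 1 (new)  [load 150/260]
  60 → stock rod 1  [load 210/260]
  210 → stock rod 2 (new)  [load 210/260]
  180 → stock rod 3 (new)  [load 180/260]
  70 → stock rod 3  [load 250/260]
  170 → stock rod 4 (new)  [load 170/260]
  160 → stock rod 5 (new)  [load 160/260]
  230 → stock rod 6 (new)  [load 230/260]
  100 → stock rod 5  [load 260/260]
6 stock rods opened.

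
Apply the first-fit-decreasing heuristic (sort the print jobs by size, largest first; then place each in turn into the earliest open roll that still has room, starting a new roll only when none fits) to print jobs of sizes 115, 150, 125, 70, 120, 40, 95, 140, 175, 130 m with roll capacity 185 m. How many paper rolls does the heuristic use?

Sorted descending: 175, 150, 140, 130, 125, 120, 115, 95, 70, 40.
  175 → roll 1 (new)  [load 175/185]
  150 → roll 2 (new)  [load 150/185]
  140 → roll 3 (new)  [load 140/185]
  130 → roll 4 (new)  [load 130/185]
  125 → roll 5 (new)  [load 125/185]
  120 → roll 6 (new)  [load 120/185]
  115 → roll 7 (new)  [load 115/185]
  95 → roll 8 (new)  [load 95/185]
  70 → roll 7  [load 185/185]
  40 → roll 3  [load 180/185]
8 paper rolls opened.

8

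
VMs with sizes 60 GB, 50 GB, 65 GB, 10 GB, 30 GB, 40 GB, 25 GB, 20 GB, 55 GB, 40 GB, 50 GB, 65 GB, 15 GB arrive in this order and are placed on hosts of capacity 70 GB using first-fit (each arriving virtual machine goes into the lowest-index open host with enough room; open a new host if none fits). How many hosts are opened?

8

  60 → host 1 (new)  [load 60/70]
  50 → host 2 (new)  [load 50/70]
  65 → host 3 (new)  [load 65/70]
  10 → host 1  [load 70/70]
  30 → host 4 (new)  [load 30/70]
  40 → host 4  [load 70/70]
  25 → host 5 (new)  [load 25/70]
  20 → host 2  [load 70/70]
  55 → host 6 (new)  [load 55/70]
  40 → host 5  [load 65/70]
  50 → host 7 (new)  [load 50/70]
  65 → host 8 (new)  [load 65/70]
  15 → host 6  [load 70/70]
8 hosts opened.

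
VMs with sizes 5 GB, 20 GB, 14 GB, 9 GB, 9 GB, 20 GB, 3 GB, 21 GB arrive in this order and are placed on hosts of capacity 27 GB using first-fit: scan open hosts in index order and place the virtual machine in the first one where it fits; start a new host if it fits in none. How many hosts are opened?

5

  5 → host 1 (new)  [load 5/27]
  20 → host 1  [load 25/27]
  14 → host 2 (new)  [load 14/27]
  9 → host 2  [load 23/27]
  9 → host 3 (new)  [load 9/27]
  20 → host 4 (new)  [load 20/27]
  3 → host 2  [load 26/27]
  21 → host 5 (new)  [load 21/27]
5 hosts opened.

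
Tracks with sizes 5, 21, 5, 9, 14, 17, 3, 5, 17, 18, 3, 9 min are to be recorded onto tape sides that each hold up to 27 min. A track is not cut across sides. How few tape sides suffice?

5

Total = 21 + 18 + 17 + 17 + 14 + 9 + 9 + 5 + 5 + 5 + 3 + 3 = 126 min.
Lower bound: ⌈126/27⌉ = 5 tape sides.
A packing using 5 tape sides:
  side 1: 21 + 5 = 26
  side 2: 18 + 9 = 27
  side 3: 17 + 9 = 26
  side 4: 17 + 5 + 5 = 27
  side 5: 14 + 3 + 3 = 20
This matches the lower bound, so 5 is optimal.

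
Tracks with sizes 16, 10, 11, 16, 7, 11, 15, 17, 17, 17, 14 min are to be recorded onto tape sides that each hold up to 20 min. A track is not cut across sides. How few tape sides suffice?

Total = 17 + 17 + 17 + 16 + 16 + 15 + 14 + 11 + 11 + 10 + 7 = 151 min.
Lower bound: ⌈151/20⌉ = 8 tape sides.
Also, 9 tracks each exceed 10 min, and no two of those can share a side, so at least 9 tape sides are needed.
A packing using 10 tape sides:
  side 1: 17 = 17
  side 2: 17 = 17
  side 3: 17 = 17
  side 4: 16 = 16
  side 5: 16 = 16
  side 6: 15 = 15
  side 7: 14 = 14
  side 8: 11 + 7 = 18
  side 9: 11 = 11
  side 10: 10 = 10
No arrangement into 9 tape sides stays within capacity, so 10 is optimal.

10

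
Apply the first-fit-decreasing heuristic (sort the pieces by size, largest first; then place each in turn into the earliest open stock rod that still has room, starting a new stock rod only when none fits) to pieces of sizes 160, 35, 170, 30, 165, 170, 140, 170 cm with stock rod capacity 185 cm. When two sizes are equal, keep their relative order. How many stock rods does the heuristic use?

7

Sorted descending: 170, 170, 170, 165, 160, 140, 35, 30.
  170 → stock rod 1 (new)  [load 170/185]
  170 → stock rod 2 (new)  [load 170/185]
  170 → stock rod 3 (new)  [load 170/185]
  165 → stock rod 4 (new)  [load 165/185]
  160 → stock rod 5 (new)  [load 160/185]
  140 → stock rod 6 (new)  [load 140/185]
  35 → stock rod 6  [load 175/185]
  30 → stock rod 7 (new)  [load 30/185]
7 stock rods opened.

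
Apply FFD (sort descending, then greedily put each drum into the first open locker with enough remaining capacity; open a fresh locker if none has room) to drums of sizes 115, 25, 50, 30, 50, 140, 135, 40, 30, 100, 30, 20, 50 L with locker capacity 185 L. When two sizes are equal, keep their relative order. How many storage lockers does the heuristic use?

5

Sorted descending: 140, 135, 115, 100, 50, 50, 50, 40, 30, 30, 30, 25, 20.
  140 → locker 1 (new)  [load 140/185]
  135 → locker 2 (new)  [load 135/185]
  115 → locker 3 (new)  [load 115/185]
  100 → locker 4 (new)  [load 100/185]
  50 → locker 2  [load 185/185]
  50 → locker 3  [load 165/185]
  50 → locker 4  [load 150/185]
  40 → locker 1  [load 180/185]
  30 → locker 4  [load 180/185]
  30 → locker 5 (new)  [load 30/185]
  30 → locker 5  [load 60/185]
  25 → locker 5  [load 85/185]
  20 → locker 3  [load 185/185]
5 storage lockers opened.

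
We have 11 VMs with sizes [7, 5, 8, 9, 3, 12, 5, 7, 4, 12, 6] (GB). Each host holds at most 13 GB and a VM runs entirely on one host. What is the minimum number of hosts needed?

7

Total = 12 + 12 + 9 + 8 + 7 + 7 + 6 + 5 + 5 + 4 + 3 = 78 GB.
Lower bound: ⌈78/13⌉ = 6 hosts.
A packing using 7 hosts:
  host 1: 12 = 12
  host 2: 12 = 12
  host 3: 9 + 4 = 13
  host 4: 8 + 5 = 13
  host 5: 7 + 6 = 13
  host 6: 7 + 5 = 12
  host 7: 3 = 3
No arrangement into 6 hosts stays within capacity, so 7 is optimal.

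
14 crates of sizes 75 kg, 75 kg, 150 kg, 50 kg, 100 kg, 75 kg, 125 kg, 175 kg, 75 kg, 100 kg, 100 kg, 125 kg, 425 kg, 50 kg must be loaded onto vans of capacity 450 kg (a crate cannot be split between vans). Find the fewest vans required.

Total = 425 + 175 + 150 + 125 + 125 + 100 + 100 + 100 + 75 + 75 + 75 + 75 + 50 + 50 = 1700 kg.
Lower bound: ⌈1700/450⌉ = 4 vans.
A packing using 4 vans:
  van 1: 425 = 425
  van 2: 175 + 150 + 125 = 450
  van 3: 125 + 100 + 100 + 100 = 425
  van 4: 75 + 75 + 75 + 75 + 50 + 50 = 400
This matches the lower bound, so 4 is optimal.

4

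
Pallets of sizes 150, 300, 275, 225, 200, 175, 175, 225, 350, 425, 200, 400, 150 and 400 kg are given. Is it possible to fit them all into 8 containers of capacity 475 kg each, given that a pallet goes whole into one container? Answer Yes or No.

No

Total = 3650 kg; ⌈3650/475⌉ = 8.
The bound of 8 does not rule out 8, but exhaustive search shows no assignment into 8 containers of capacity 475 kg exists — the minimum is 9.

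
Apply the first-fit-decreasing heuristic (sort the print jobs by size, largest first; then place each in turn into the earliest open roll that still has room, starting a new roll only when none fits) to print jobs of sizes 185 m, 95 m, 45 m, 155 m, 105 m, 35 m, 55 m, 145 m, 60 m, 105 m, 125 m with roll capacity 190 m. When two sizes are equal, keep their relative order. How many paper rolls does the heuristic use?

7

Sorted descending: 185, 155, 145, 125, 105, 105, 95, 60, 55, 45, 35.
  185 → roll 1 (new)  [load 185/190]
  155 → roll 2 (new)  [load 155/190]
  145 → roll 3 (new)  [load 145/190]
  125 → roll 4 (new)  [load 125/190]
  105 → roll 5 (new)  [load 105/190]
  105 → roll 6 (new)  [load 105/190]
  95 → roll 7 (new)  [load 95/190]
  60 → roll 4  [load 185/190]
  55 → roll 5  [load 160/190]
  45 → roll 3  [load 190/190]
  35 → roll 2  [load 190/190]
7 paper rolls opened.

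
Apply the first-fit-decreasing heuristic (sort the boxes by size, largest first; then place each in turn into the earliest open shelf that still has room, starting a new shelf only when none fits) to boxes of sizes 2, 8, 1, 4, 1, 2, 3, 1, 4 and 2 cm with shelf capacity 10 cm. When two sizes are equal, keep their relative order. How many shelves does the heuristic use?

3

Sorted descending: 8, 4, 4, 3, 2, 2, 2, 1, 1, 1.
  8 → shelf 1 (new)  [load 8/10]
  4 → shelf 2 (new)  [load 4/10]
  4 → shelf 2  [load 8/10]
  3 → shelf 3 (new)  [load 3/10]
  2 → shelf 1  [load 10/10]
  2 → shelf 2  [load 10/10]
  2 → shelf 3  [load 5/10]
  1 → shelf 3  [load 6/10]
  1 → shelf 3  [load 7/10]
  1 → shelf 3  [load 8/10]
3 shelves opened.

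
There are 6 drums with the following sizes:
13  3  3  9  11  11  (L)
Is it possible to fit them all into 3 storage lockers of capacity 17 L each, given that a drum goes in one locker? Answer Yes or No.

Total = 50 L; ⌈50/17⌉ = 3.
4 drums each exceed half the capacity and cannot share a locker, forcing at least 4 storage lockers.
At least 4 storage lockers are required, but only 3 are allowed.

No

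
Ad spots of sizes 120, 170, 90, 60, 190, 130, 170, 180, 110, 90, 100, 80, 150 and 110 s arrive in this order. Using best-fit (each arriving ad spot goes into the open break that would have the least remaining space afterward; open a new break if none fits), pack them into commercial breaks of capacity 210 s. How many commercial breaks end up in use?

10

  120 → break 1 (new)  [load 120/210]
  170 → break 2 (new)  [load 170/210]
  90 → break 1  [load 210/210]
  60 → break 3 (new)  [load 60/210]
  190 → break 4 (new)  [load 190/210]
  130 → break 3  [load 190/210]
  170 → break 5 (new)  [load 170/210]
  180 → break 6 (new)  [load 180/210]
  110 → break 7 (new)  [load 110/210]
  90 → break 7  [load 200/210]
  100 → break 8 (new)  [load 100/210]
  80 → break 8  [load 180/210]
  150 → break 9 (new)  [load 150/210]
  110 → break 10 (new)  [load 110/210]
10 commercial breaks opened.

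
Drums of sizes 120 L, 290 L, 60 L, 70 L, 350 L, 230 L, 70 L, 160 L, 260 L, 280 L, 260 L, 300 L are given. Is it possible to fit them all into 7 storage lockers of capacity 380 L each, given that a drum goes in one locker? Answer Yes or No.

No

Total = 2450 L; ⌈2450/380⌉ = 7.
The bound of 7 does not rule out 7, but exhaustive search shows no assignment into 7 storage lockers of capacity 380 L exists — the minimum is 8.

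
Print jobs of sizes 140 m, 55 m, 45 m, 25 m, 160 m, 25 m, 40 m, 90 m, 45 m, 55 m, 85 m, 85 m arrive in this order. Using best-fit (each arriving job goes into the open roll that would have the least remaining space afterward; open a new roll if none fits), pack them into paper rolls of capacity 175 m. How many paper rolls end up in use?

  140 → roll 1 (new)  [load 140/175]
  55 → roll 2 (new)  [load 55/175]
  45 → roll 2  [load 100/175]
  25 → roll 1  [load 165/175]
  160 → roll 3 (new)  [load 160/175]
  25 → roll 2  [load 125/175]
  40 → roll 2  [load 165/175]
  90 → roll 4 (new)  [load 90/175]
  45 → roll 4  [load 135/175]
  55 → roll 5 (new)  [load 55/175]
  85 → roll 5  [load 140/175]
  85 → roll 6 (new)  [load 85/175]
6 paper rolls opened.

6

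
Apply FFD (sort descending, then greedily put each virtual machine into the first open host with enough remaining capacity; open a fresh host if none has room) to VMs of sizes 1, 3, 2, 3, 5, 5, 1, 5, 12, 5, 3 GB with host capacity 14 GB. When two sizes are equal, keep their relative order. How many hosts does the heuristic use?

Sorted descending: 12, 5, 5, 5, 5, 3, 3, 3, 2, 1, 1.
  12 → host 1 (new)  [load 12/14]
  5 → host 2 (new)  [load 5/14]
  5 → host 2  [load 10/14]
  5 → host 3 (new)  [load 5/14]
  5 → host 3  [load 10/14]
  3 → host 2  [load 13/14]
  3 → host 3  [load 13/14]
  3 → host 4 (new)  [load 3/14]
  2 → host 1  [load 14/14]
  1 → host 2  [load 14/14]
  1 → host 3  [load 14/14]
4 hosts opened.

4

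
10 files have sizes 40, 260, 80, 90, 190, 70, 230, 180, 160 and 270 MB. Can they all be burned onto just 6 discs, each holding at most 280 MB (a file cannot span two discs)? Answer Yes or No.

A valid assignment using 6 discs:
  disc 1: 270 = 270
  disc 2: 260 = 260
  disc 3: 230 + 40 = 270
  disc 4: 190 + 90 = 280
  disc 5: 180 + 80 = 260
  disc 6: 160 + 70 = 230
Every load is within 280 MB, so 6 discs suffice.

Yes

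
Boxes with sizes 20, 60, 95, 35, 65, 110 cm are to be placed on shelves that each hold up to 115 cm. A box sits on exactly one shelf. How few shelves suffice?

Total = 110 + 95 + 65 + 60 + 35 + 20 = 385 cm.
Lower bound: ⌈385/115⌉ = 4 shelves.
A packing using 4 shelves:
  shelf 1: 110 = 110
  shelf 2: 95 + 20 = 115
  shelf 3: 65 + 35 = 100
  shelf 4: 60 = 60
This matches the lower bound, so 4 is optimal.

4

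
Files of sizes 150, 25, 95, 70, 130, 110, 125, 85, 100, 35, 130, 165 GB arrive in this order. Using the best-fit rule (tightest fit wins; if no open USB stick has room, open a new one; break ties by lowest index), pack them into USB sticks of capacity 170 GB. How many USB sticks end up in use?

9

  150 → USB stick 1 (new)  [load 150/170]
  25 → USB stick 2 (new)  [load 25/170]
  95 → USB stick 2  [load 120/170]
  70 → USB stick 3 (new)  [load 70/170]
  130 → USB stick 4 (new)  [load 130/170]
  110 → USB stick 5 (new)  [load 110/170]
  125 → USB stick 6 (new)  [load 125/170]
  85 → USB stick 3  [load 155/170]
  100 → USB stick 7 (new)  [load 100/170]
  35 → USB stick 4  [load 165/170]
  130 → USB stick 8 (new)  [load 130/170]
  165 → USB stick 9 (new)  [load 165/170]
9 USB sticks opened.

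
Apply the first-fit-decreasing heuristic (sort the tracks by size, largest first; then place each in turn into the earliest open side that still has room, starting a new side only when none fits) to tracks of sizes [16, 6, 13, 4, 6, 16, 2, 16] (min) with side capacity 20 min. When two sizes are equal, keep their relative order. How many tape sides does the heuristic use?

Sorted descending: 16, 16, 16, 13, 6, 6, 4, 2.
  16 → side 1 (new)  [load 16/20]
  16 → side 2 (new)  [load 16/20]
  16 → side 3 (new)  [load 16/20]
  13 → side 4 (new)  [load 13/20]
  6 → side 4  [load 19/20]
  6 → side 5 (new)  [load 6/20]
  4 → side 1  [load 20/20]
  2 → side 2  [load 18/20]
5 tape sides opened.

5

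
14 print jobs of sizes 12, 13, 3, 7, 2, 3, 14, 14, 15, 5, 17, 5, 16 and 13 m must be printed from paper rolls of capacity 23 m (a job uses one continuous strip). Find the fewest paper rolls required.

8

Total = 17 + 16 + 15 + 14 + 14 + 13 + 13 + 12 + 7 + 5 + 5 + 3 + 3 + 2 = 139 m.
Lower bound: ⌈139/23⌉ = 7 paper rolls.
Also, 8 print jobs each exceed 23/2 m, and no two of those can share a roll, so at least 8 paper rolls are needed.
A packing using 8 paper rolls:
  roll 1: 17 + 5 = 22
  roll 2: 16 + 7 = 23
  roll 3: 15 + 5 + 3 = 23
  roll 4: 14 + 3 + 2 = 19
  roll 5: 14 = 14
  roll 6: 13 = 13
  roll 7: 13 = 13
  roll 8: 12 = 12
This matches the lower bound, so 8 is optimal.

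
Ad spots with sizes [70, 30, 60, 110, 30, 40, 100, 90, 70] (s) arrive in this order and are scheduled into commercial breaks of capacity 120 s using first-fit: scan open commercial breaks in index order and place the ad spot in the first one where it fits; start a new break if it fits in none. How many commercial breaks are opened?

  70 → break 1 (new)  [load 70/120]
  30 → break 1  [load 100/120]
  60 → break 2 (new)  [load 60/120]
  110 → break 3 (new)  [load 110/120]
  30 → break 2  [load 90/120]
  40 → break 4 (new)  [load 40/120]
  100 → break 5 (new)  [load 100/120]
  90 → break 6 (new)  [load 90/120]
  70 → break 4  [load 110/120]
6 commercial breaks opened.

6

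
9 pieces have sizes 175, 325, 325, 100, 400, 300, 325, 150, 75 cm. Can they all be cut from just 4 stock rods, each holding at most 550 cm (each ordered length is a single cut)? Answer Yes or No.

Total = 2175 cm; ⌈2175/550⌉ = 4.
5 pieces each exceed half the capacity and cannot share a stock rod, forcing at least 5 stock rods.
At least 5 stock rods are required, but only 4 are allowed.

No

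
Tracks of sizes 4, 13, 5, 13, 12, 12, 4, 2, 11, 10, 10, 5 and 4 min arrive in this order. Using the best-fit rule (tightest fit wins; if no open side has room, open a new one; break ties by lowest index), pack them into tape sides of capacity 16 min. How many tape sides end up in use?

  4 → side 1 (new)  [load 4/16]
  13 → side 2 (new)  [load 13/16]
  5 → side 1  [load 9/16]
  13 → side 3 (new)  [load 13/16]
  12 → side 4 (new)  [load 12/16]
  12 → side 5 (new)  [load 12/16]
  4 → side 4  [load 16/16]
  2 → side 2  [load 15/16]
  11 → side 6 (new)  [load 11/16]
  10 → side 7 (new)  [load 10/16]
  10 → side 8 (new)  [load 10/16]
  5 → side 6  [load 16/16]
  4 → side 5  [load 16/16]
8 tape sides opened.

8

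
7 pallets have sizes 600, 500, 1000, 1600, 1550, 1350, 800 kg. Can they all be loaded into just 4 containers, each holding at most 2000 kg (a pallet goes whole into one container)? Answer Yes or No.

Total = 7400 kg; ⌈7400/2000⌉ = 4.
The bound of 4 does not rule out 4, but exhaustive search shows no assignment into 4 containers of capacity 2000 kg exists — the minimum is 5.

No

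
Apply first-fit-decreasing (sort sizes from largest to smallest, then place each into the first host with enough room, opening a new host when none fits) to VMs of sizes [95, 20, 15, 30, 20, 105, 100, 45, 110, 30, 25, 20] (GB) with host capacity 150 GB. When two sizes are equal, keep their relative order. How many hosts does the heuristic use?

5

Sorted descending: 110, 105, 100, 95, 45, 30, 30, 25, 20, 20, 20, 15.
  110 → host 1 (new)  [load 110/150]
  105 → host 2 (new)  [load 105/150]
  100 → host 3 (new)  [load 100/150]
  95 → host 4 (new)  [load 95/150]
  45 → host 2  [load 150/150]
  30 → host 1  [load 140/150]
  30 → host 3  [load 130/150]
  25 → host 4  [load 120/150]
  20 → host 3  [load 150/150]
  20 → host 4  [load 140/150]
  20 → host 5 (new)  [load 20/150]
  15 → host 5  [load 35/150]
5 hosts opened.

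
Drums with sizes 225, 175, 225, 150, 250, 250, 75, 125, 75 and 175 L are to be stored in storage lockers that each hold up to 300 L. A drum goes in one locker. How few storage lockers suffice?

Total = 250 + 250 + 225 + 225 + 175 + 175 + 150 + 125 + 75 + 75 = 1725 L.
Lower bound: ⌈1725/300⌉ = 6 storage lockers.
A packing using 7 storage lockers:
  locker 1: 250 = 250
  locker 2: 250 = 250
  locker 3: 225 + 75 = 300
  locker 4: 225 + 75 = 300
  locker 5: 175 + 125 = 300
  locker 6: 175 = 175
  locker 7: 150 = 150
No arrangement into 6 storage lockers stays within capacity, so 7 is optimal.

7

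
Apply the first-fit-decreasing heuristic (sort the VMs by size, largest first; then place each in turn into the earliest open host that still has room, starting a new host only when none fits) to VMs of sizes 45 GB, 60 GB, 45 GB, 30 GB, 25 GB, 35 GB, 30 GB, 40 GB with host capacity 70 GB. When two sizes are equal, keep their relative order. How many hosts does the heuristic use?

5

Sorted descending: 60, 45, 45, 40, 35, 30, 30, 25.
  60 → host 1 (new)  [load 60/70]
  45 → host 2 (new)  [load 45/70]
  45 → host 3 (new)  [load 45/70]
  40 → host 4 (new)  [load 40/70]
  35 → host 5 (new)  [load 35/70]
  30 → host 4  [load 70/70]
  30 → host 5  [load 65/70]
  25 → host 2  [load 70/70]
5 hosts opened.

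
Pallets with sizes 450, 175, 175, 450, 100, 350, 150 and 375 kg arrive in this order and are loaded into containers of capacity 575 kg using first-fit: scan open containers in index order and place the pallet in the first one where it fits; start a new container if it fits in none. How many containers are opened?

5

  450 → container 1 (new)  [load 450/575]
  175 → container 2 (new)  [load 175/575]
  175 → container 2  [load 350/575]
  450 → container 3 (new)  [load 450/575]
  100 → container 1  [load 550/575]
  350 → container 4 (new)  [load 350/575]
  150 → container 2  [load 500/575]
  375 → container 5 (new)  [load 375/575]
5 containers opened.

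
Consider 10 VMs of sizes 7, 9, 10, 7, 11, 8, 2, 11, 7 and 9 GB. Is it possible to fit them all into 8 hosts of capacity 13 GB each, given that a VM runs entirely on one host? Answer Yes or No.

No

Total = 81 GB; ⌈81/13⌉ = 7.
9 VMs each exceed half the capacity and cannot share a host, forcing at least 9 hosts.
At least 9 hosts are required, but only 8 are allowed.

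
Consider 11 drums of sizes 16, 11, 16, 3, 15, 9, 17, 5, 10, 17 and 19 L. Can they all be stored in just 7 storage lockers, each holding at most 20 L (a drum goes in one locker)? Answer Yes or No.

No

Total = 138 L; ⌈138/20⌉ = 7.
The bound of 7 does not rule out 7, but exhaustive search shows no assignment into 7 storage lockers of capacity 20 L exists — the minimum is 8.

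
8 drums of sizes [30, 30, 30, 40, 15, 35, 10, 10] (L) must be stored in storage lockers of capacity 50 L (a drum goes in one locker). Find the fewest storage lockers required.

5

Total = 40 + 35 + 30 + 30 + 30 + 15 + 10 + 10 = 200 L.
Lower bound: ⌈200/50⌉ = 4 storage lockers.
Also, 5 drums each exceed 25 L, and no two of those can share a locker, so at least 5 storage lockers are needed.
A packing using 5 storage lockers:
  locker 1: 40 + 10 = 50
  locker 2: 35 + 15 = 50
  locker 3: 30 + 10 = 40
  locker 4: 30 = 30
  locker 5: 30 = 30
This matches the lower bound, so 5 is optimal.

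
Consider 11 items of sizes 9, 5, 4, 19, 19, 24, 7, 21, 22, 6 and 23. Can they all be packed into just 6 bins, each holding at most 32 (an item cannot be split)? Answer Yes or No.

Yes

A valid assignment using 6 bins:
  bin 1: 24 + 7 = 31
  bin 2: 23 + 9 = 32
  bin 3: 22 + 6 + 4 = 32
  bin 4: 21 + 5 = 26
  bin 5: 19 = 19
  bin 6: 19 = 19
Every load is within 32, so 6 bins suffice.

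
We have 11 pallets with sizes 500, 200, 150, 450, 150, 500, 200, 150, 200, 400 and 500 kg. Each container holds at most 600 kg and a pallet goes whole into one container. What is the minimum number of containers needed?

Total = 500 + 500 + 500 + 450 + 400 + 200 + 200 + 200 + 150 + 150 + 150 = 3400 kg.
Lower bound: ⌈3400/600⌉ = 6 containers.
A packing using 7 containers:
  container 1: 500 = 500
  container 2: 500 = 500
  container 3: 500 = 500
  container 4: 450 + 150 = 600
  container 5: 400 + 200 = 600
  container 6: 200 + 200 + 150 = 550
  container 7: 150 = 150
No arrangement into 6 containers stays within capacity, so 7 is optimal.

7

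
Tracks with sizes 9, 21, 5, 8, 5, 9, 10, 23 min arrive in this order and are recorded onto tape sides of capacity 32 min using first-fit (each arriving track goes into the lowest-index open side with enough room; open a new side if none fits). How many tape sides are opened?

  9 → side 1 (new)  [load 9/32]
  21 → side 1  [load 30/32]
  5 → side 2 (new)  [load 5/32]
  8 → side 2  [load 13/32]
  5 → side 2  [load 18/32]
  9 → side 2  [load 27/32]
  10 → side 3 (new)  [load 10/32]
  23 → side 4 (new)  [load 23/32]
4 tape sides opened.

4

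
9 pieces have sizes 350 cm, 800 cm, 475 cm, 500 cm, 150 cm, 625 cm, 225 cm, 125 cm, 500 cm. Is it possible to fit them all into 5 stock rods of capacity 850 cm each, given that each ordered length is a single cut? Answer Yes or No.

A valid assignment using 5 stock rods:
  stock rod 1: 800 = 800
  stock rod 2: 625 + 225 = 850
  stock rod 3: 500 + 350 = 850
  stock rod 4: 500 + 150 + 125 = 775
  stock rod 5: 475 = 475
Every load is within 850 cm, so 5 stock rods suffice.

Yes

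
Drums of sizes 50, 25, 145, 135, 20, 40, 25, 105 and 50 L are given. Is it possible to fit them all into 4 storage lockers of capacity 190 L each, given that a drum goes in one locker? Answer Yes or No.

Yes

A valid assignment using 4 storage lockers:
  locker 1: 145 + 40 = 185
  locker 2: 135 + 50 = 185
  locker 3: 105 + 50 + 25 = 180
  locker 4: 25 + 20 = 45
Every load is within 190 L, so 4 storage lockers suffice.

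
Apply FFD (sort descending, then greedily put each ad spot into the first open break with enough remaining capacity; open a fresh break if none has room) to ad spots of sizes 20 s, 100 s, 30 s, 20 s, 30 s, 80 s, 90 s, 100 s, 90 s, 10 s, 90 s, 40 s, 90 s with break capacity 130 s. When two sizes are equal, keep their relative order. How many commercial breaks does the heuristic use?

7

Sorted descending: 100, 100, 90, 90, 90, 90, 80, 40, 30, 30, 20, 20, 10.
  100 → break 1 (new)  [load 100/130]
  100 → break 2 (new)  [load 100/130]
  90 → break 3 (new)  [load 90/130]
  90 → break 4 (new)  [load 90/130]
  90 → break 5 (new)  [load 90/130]
  90 → break 6 (new)  [load 90/130]
  80 → break 7 (new)  [load 80/130]
  40 → break 3  [load 130/130]
  30 → break 1  [load 130/130]
  30 → break 2  [load 130/130]
  20 → break 4  [load 110/130]
  20 → break 4  [load 130/130]
  10 → break 5  [load 100/130]
7 commercial breaks opened.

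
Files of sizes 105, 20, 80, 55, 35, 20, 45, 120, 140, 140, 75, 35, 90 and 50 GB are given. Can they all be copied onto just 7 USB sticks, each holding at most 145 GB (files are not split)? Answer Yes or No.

No

Total = 1010 GB; ⌈1010/145⌉ = 7.
The bound of 7 does not rule out 7, but exhaustive search shows no assignment into 7 USB sticks of capacity 145 GB exists — the minimum is 8.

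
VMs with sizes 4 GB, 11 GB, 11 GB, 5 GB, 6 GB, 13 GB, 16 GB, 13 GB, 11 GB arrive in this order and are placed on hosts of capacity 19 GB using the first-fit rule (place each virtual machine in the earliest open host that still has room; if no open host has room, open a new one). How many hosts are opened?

  4 → host 1 (new)  [load 4/19]
  11 → host 1  [load 15/19]
  11 → host 2 (new)  [load 11/19]
  5 → host 2  [load 16/19]
  6 → host 3 (new)  [load 6/19]
  13 → host 3  [load 19/19]
  16 → host 4 (new)  [load 16/19]
  13 → host 5 (new)  [load 13/19]
  11 → host 6 (new)  [load 11/19]
6 hosts opened.

6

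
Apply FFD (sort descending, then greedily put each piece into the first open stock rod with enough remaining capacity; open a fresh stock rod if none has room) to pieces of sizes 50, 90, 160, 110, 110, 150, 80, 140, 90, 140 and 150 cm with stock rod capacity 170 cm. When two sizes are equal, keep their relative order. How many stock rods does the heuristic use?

Sorted descending: 160, 150, 150, 140, 140, 110, 110, 90, 90, 80, 50.
  160 → stock rod 1 (new)  [load 160/170]
  150 → stock rod 2 (new)  [load 150/170]
  150 → stock rod 3 (new)  [load 150/170]
  140 → stock rod 4 (new)  [load 140/170]
  140 → stock rod 5 (new)  [load 140/170]
  110 → stock rod 6 (new)  [load 110/170]
  110 → stock rod 7 (new)  [load 110/170]
  90 → stock rod 8 (new)  [load 90/170]
  90 → stock rod 9 (new)  [load 90/170]
  80 → stock rod 8  [load 170/170]
  50 → stock rod 6  [load 160/170]
9 stock rods opened.

9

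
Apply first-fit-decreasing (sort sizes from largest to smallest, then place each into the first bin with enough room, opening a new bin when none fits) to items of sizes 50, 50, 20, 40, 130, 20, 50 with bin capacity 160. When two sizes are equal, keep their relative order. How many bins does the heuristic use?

3

Sorted descending: 130, 50, 50, 50, 40, 20, 20.
  130 → bin 1 (new)  [load 130/160]
  50 → bin 2 (new)  [load 50/160]
  50 → bin 2  [load 100/160]
  50 → bin 2  [load 150/160]
  40 → bin 3 (new)  [load 40/160]
  20 → bin 1  [load 150/160]
  20 → bin 3  [load 60/160]
3 bins opened.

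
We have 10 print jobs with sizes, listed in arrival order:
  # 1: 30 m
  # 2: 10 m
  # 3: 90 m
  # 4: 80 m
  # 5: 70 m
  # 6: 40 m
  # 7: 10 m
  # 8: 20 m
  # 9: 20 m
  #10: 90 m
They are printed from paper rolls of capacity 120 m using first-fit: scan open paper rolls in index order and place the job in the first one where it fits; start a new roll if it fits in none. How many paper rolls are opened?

4

  30 → roll 1 (new)  [load 30/120]
  10 → roll 1  [load 40/120]
  90 → roll 2 (new)  [load 90/120]
  80 → roll 1  [load 120/120]
  70 → roll 3 (new)  [load 70/120]
  40 → roll 3  [load 110/120]
  10 → roll 2  [load 100/120]
  20 → roll 2  [load 120/120]
  20 → roll 4 (new)  [load 20/120]
  90 → roll 4  [load 110/120]
4 paper rolls opened.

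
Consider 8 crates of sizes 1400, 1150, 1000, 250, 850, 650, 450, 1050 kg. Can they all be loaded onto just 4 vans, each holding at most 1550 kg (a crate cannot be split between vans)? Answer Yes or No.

Total = 6800 kg; ⌈6800/1550⌉ = 5.
At least 5 vans are required, but only 4 are allowed.

No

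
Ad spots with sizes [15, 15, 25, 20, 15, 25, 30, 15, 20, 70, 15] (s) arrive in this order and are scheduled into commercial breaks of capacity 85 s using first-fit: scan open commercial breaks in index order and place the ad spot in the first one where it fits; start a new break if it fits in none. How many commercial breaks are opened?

  15 → break 1 (new)  [load 15/85]
  15 → break 1  [load 30/85]
  25 → break 1  [load 55/85]
  20 → break 1  [load 75/85]
  15 → break 2 (new)  [load 15/85]
  25 → break 2  [load 40/85]
  30 → break 2  [load 70/85]
  15 → break 2  [load 85/85]
  20 → break 3 (new)  [load 20/85]
  70 → break 4 (new)  [load 70/85]
  15 → break 3  [load 35/85]
4 commercial breaks opened.

4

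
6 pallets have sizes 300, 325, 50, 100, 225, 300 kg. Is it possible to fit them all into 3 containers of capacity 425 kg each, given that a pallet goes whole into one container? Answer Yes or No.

Total = 1300 kg; ⌈1300/425⌉ = 4.
At least 4 containers are required, but only 3 are allowed.

No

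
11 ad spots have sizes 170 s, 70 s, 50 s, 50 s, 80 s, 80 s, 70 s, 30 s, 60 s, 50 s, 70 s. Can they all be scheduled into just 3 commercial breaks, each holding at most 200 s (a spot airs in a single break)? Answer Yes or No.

Total = 780 s; ⌈780/200⌉ = 4.
At least 4 commercial breaks are required, but only 3 are allowed.

No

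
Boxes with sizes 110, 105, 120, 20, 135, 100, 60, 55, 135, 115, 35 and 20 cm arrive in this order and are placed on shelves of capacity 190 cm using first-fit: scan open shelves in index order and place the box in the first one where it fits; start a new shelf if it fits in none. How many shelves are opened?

  110 → shelf 1 (new)  [load 110/190]
  105 → shelf 2 (new)  [load 105/190]
  120 → shelf 3 (new)  [load 120/190]
  20 → shelf 1  [load 130/190]
  135 → shelf 4 (new)  [load 135/190]
  100 → shelf 5 (new)  [load 100/190]
  60 → shelf 1  [load 190/190]
  55 → shelf 2  [load 160/190]
  135 → shelf 6 (new)  [load 135/190]
  115 → shelf 7 (new)  [load 115/190]
  35 → shelf 3  [load 155/190]
  20 → shelf 2  [load 180/190]
7 shelves opened.

7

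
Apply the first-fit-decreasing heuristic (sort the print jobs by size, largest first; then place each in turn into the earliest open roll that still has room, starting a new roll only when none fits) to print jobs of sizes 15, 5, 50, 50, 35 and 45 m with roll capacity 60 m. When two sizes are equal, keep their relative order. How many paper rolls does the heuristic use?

4

Sorted descending: 50, 50, 45, 35, 15, 5.
  50 → roll 1 (new)  [load 50/60]
  50 → roll 2 (new)  [load 50/60]
  45 → roll 3 (new)  [load 45/60]
  35 → roll 4 (new)  [load 35/60]
  15 → roll 3  [load 60/60]
  5 → roll 1  [load 55/60]
4 paper rolls opened.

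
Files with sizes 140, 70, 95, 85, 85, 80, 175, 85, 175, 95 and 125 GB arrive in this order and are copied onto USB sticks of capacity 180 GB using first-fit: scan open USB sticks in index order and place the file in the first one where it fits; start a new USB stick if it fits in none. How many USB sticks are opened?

8

  140 → USB stick 1 (new)  [load 140/180]
  70 → USB stick 2 (new)  [load 70/180]
  95 → USB stick 2  [load 165/180]
  85 → USB stick 3 (new)  [load 85/180]
  85 → USB stick 3  [load 170/180]
  80 → USB stick 4 (new)  [load 80/180]
  175 → USB stick 5 (new)  [load 175/180]
  85 → USB stick 4  [load 165/180]
  175 → USB stick 6 (new)  [load 175/180]
  95 → USB stick 7 (new)  [load 95/180]
  125 → USB stick 8 (new)  [load 125/180]
8 USB sticks opened.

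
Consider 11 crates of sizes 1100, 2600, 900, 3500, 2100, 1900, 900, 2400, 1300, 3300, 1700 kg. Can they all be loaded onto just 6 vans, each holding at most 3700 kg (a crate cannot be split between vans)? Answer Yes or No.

No

Total = 21700 kg; ⌈21700/3700⌉ = 6.
The bound of 6 does not rule out 6, but exhaustive search shows no assignment into 6 vans of capacity 3700 kg exists — the minimum is 7.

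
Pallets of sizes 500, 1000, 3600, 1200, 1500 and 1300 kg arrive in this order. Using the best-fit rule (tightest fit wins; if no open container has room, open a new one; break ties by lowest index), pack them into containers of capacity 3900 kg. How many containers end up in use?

3

  500 → container 1 (new)  [load 500/3900]
  1000 → container 1  [load 1500/3900]
  3600 → container 2 (new)  [load 3600/3900]
  1200 → container 1  [load 2700/3900]
  1500 → container 3 (new)  [load 1500/3900]
  1300 → container 3  [load 2800/3900]
3 containers opened.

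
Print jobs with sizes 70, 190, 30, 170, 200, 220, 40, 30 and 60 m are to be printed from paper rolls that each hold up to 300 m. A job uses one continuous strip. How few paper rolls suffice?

Total = 220 + 200 + 190 + 170 + 70 + 60 + 40 + 30 + 30 = 1010 m.
Lower bound: ⌈1010/300⌉ = 4 paper rolls.
A packing using 4 paper rolls:
  roll 1: 220 + 70 = 290
  roll 2: 200 + 60 + 40 = 300
  roll 3: 190 + 30 + 30 = 250
  roll 4: 170 = 170
This matches the lower bound, so 4 is optimal.

4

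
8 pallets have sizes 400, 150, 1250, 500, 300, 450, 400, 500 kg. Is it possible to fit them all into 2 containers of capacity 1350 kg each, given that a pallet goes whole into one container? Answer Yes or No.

Total = 3950 kg; ⌈3950/1350⌉ = 3.
At least 3 containers are required, but only 2 are allowed.

No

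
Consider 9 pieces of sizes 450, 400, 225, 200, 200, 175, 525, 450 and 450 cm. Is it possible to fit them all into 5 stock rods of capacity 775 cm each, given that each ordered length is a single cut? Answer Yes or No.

Yes

A valid assignment using 5 stock rods:
  stock rod 1: 525 + 225 = 750
  stock rod 2: 450 + 200 = 650
  stock rod 3: 450 + 200 = 650
  stock rod 4: 450 + 175 = 625
  stock rod 5: 400 = 400
Every load is within 775 cm, so 5 stock rods suffice.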